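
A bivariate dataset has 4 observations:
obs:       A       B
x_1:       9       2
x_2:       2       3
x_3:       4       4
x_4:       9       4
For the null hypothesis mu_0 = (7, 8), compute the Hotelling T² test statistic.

Step 1 — sample mean vector:
  mean(A) = (9 + 2 + 4 + 9) / 4 = 24/4 = 6
  mean(B) = (2 + 3 + 4 + 4) / 4 = 13/4 = 3.25
  x̄ = (6, 3.25),  deviation x̄ - mu_0 = (6, 3.25) - (7, 8) = (-1, -4.75).

Step 2 — sample covariance matrix, S[i,j] = (1/(n-1)) · Σ_k (x_{k,i} - mean_i) · (x_{k,j} - mean_j), divisor n-1 = 3:
  S[A,A] = ((3)·(3) + (-4)·(-4) + (-2)·(-2) + (3)·(3)) / 3 = 38/3 = 12.6667
  S[A,B] = ((3)·(-1.25) + (-4)·(-0.25) + (-2)·(0.75) + (3)·(0.75)) / 3 = -2/3 = -0.6667
  S[B,B] = ((-1.25)·(-1.25) + (-0.25)·(-0.25) + (0.75)·(0.75) + (0.75)·(0.75)) / 3 = 2.75/3 = 0.9167
  S = [[12.6667, -0.6667],
 [-0.6667, 0.9167]].

Step 3 — invert S. det(S) = 12.6667·0.9167 - (-0.6667)² = 11.1667.
  S^{-1} = (1/det) · [[d, -b], [-b, a]] = [[0.0821, 0.0597],
 [0.0597, 1.1343]].

Step 4 — quadratic form (x̄ - mu_0)^T · S^{-1} · (x̄ - mu_0):
  S^{-1} · (x̄ - mu_0) = (-0.3657, -5.4478),
  (x̄ - mu_0)^T · [...] = (-1)·(-0.3657) + (-4.75)·(-5.4478) = 26.2425.

Step 5 — scale by n: T² = 4 · 26.2425 = 104.9701.

T² ≈ 104.9701


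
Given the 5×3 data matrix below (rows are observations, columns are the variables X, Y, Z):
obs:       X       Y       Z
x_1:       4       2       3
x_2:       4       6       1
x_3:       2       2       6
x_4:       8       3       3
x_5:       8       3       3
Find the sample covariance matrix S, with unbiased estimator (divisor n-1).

Step 1 — column means:
  mean(X) = (4 + 4 + 2 + 8 + 8) / 5 = 26/5 = 5.2
  mean(Y) = (2 + 6 + 2 + 3 + 3) / 5 = 16/5 = 3.2
  mean(Z) = (3 + 1 + 6 + 3 + 3) / 5 = 16/5 = 3.2

Step 2 — sample covariance S[i,j] = (1/(n-1)) · Σ_k (x_{k,i} - mean_i) · (x_{k,j} - mean_j), with n-1 = 4.
  S[X,X] = ((-1.2)·(-1.2) + (-1.2)·(-1.2) + (-3.2)·(-3.2) + (2.8)·(2.8) + (2.8)·(2.8)) / 4 = 28.8/4 = 7.2
  S[X,Y] = ((-1.2)·(-1.2) + (-1.2)·(2.8) + (-3.2)·(-1.2) + (2.8)·(-0.2) + (2.8)·(-0.2)) / 4 = 0.8/4 = 0.2
  S[X,Z] = ((-1.2)·(-0.2) + (-1.2)·(-2.2) + (-3.2)·(2.8) + (2.8)·(-0.2) + (2.8)·(-0.2)) / 4 = -7.2/4 = -1.8
  S[Y,Y] = ((-1.2)·(-1.2) + (2.8)·(2.8) + (-1.2)·(-1.2) + (-0.2)·(-0.2) + (-0.2)·(-0.2)) / 4 = 10.8/4 = 2.7
  S[Y,Z] = ((-1.2)·(-0.2) + (2.8)·(-2.2) + (-1.2)·(2.8) + (-0.2)·(-0.2) + (-0.2)·(-0.2)) / 4 = -9.2/4 = -2.3
  S[Z,Z] = ((-0.2)·(-0.2) + (-2.2)·(-2.2) + (2.8)·(2.8) + (-0.2)·(-0.2) + (-0.2)·(-0.2)) / 4 = 12.8/4 = 3.2

S is symmetric (S[j,i] = S[i,j]). Assembling:

S = [[7.2, 0.2, -1.8],
 [0.2, 2.7, -2.3],
 [-1.8, -2.3, 3.2]]


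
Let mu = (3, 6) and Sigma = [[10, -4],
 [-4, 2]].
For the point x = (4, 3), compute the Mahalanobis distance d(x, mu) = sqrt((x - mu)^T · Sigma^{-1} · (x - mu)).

Step 1 — centre the observation: (x - mu) = (1, -3).

Step 2 — invert Sigma. det(Sigma) = 10·2 - (-4)² = 4.
  Sigma^{-1} = (1/det) · [[d, -b], [-b, a]] = [[0.5, 1],
 [1, 2.5]].

Step 3 — form the quadratic (x - mu)^T · Sigma^{-1} · (x - mu):
  Sigma^{-1} · (x - mu) = (-2.5, -6.5).
  (x - mu)^T · [Sigma^{-1} · (x - mu)] = (1)·(-2.5) + (-3)·(-6.5) = 17.

Step 4 — take square root: d = √(17) ≈ 4.1231.

d(x, mu) = √(17) ≈ 4.1231


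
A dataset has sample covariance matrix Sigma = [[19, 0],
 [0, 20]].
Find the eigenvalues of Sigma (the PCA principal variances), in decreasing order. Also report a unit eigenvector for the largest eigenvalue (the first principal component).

Step 1 — characteristic polynomial of 2×2 Sigma:
  det(Sigma - λI) = λ² - trace · λ + det = 0.
  trace = 19 + 20 = 39, det = 19·20 - (0)² = 380.
Step 2 — discriminant:
  Δ = trace² - 4·det = 1521 - 1520 = 1.
Step 3 — eigenvalues:
  λ = (trace ± √Δ)/2 = (39 ± 1)/2,
  λ_1 = 20,  λ_2 = 19.

Step 4 — unit eigenvector for λ_1: Sigma is diagonal, so its eigenvectors are the coordinate axes. λ_1 = 20 is the diagonal entry on the second coordinate axis, hence
  v_1 = (0, 1) (||v_1|| = 1).

λ_1 = 20,  λ_2 = 19;  v_1 ≈ (0, 1)


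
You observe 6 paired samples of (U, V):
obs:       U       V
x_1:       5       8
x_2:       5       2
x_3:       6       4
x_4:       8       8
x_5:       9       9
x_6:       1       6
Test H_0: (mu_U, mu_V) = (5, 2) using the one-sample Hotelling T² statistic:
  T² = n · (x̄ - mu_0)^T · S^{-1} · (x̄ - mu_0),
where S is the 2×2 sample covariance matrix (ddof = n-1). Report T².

Step 1 — sample mean vector:
  mean(U) = (5 + 5 + 6 + 8 + 9 + 1) / 6 = 34/6 = 5.6667
  mean(V) = (8 + 2 + 4 + 8 + 9 + 6) / 6 = 37/6 = 6.1667
  x̄ = (5.6667, 6.1667),  deviation x̄ - mu_0 = (5.6667, 6.1667) - (5, 2) = (0.6667, 4.1667).

Step 2 — sample covariance matrix, S[i,j] = (1/(n-1)) · Σ_k (x_{k,i} - mean_i) · (x_{k,j} - mean_j), divisor n-1 = 5:
  S[U,U] = ((-0.6667)·(-0.6667) + (-0.6667)·(-0.6667) + (0.3333)·(0.3333) + (2.3333)·(2.3333) + (3.3333)·(3.3333) + (-4.6667)·(-4.6667)) / 5 = 39.3333/5 = 7.8667
  S[U,V] = ((-0.6667)·(1.8333) + (-0.6667)·(-4.1667) + (0.3333)·(-2.1667) + (2.3333)·(1.8333) + (3.3333)·(2.8333) + (-4.6667)·(-0.1667)) / 5 = 15.3333/5 = 3.0667
  S[V,V] = ((1.8333)·(1.8333) + (-4.1667)·(-4.1667) + (-2.1667)·(-2.1667) + (1.8333)·(1.8333) + (2.8333)·(2.8333) + (-0.1667)·(-0.1667)) / 5 = 36.8333/5 = 7.3667
  S = [[7.8667, 3.0667],
 [3.0667, 7.3667]].

Step 3 — invert S. det(S) = 7.8667·7.3667 - (3.0667)² = 48.5467.
  S^{-1} = (1/det) · [[d, -b], [-b, a]] = [[0.1517, -0.0632],
 [-0.0632, 0.162]].

Step 4 — quadratic form (x̄ - mu_0)^T · S^{-1} · (x̄ - mu_0):
  S^{-1} · (x̄ - mu_0) = (-0.162, 0.6331),
  (x̄ - mu_0)^T · [...] = (0.6667)·(-0.162) + (4.1667)·(0.6331) = 2.5298.

Step 5 — scale by n: T² = 6 · 2.5298 = 15.1785.

T² ≈ 15.1785


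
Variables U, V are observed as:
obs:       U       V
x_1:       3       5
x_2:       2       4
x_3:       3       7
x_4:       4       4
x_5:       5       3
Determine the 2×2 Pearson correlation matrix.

Step 1 — column means:
  mean(U) = (3 + 2 + 3 + 4 + 5) / 5 = 17/5 = 3.4
  mean(V) = (5 + 4 + 7 + 4 + 3) / 5 = 23/5 = 4.6

Step 2 — sample variances and covariances s[i,j] = (1/(n-1)) · Σ_k (x_{k,i} - mean_i) · (x_{k,j} - mean_j), with n-1 = 4:
  s[U,U] = ((-0.4)·(-0.4) + (-1.4)·(-1.4) + (-0.4)·(-0.4) + (0.6)·(0.6) + (1.6)·(1.6)) / 4 = 5.2/4 = 1.3
  s[U,V] = ((-0.4)·(0.4) + (-1.4)·(-0.6) + (-0.4)·(2.4) + (0.6)·(-0.6) + (1.6)·(-1.6)) / 4 = -3.2/4 = -0.8
  s[V,V] = ((0.4)·(0.4) + (-0.6)·(-0.6) + (2.4)·(2.4) + (-0.6)·(-0.6) + (-1.6)·(-1.6)) / 4 = 9.2/4 = 2.3
  Sample standard deviations s_i = √(s[i,i]):
  s(U) = √(1.3) = 1.1402
  s(V) = √(2.3) = 1.5166

Step 3 — r_{ij} = s_{ij} / (s_i · s_j):
  r[U,U] = 1 (diagonal).
  r[U,V] = -0.8 / (1.1402 · 1.5166) = -0.8 / 1.7292 = -0.4627
  r[V,V] = 1 (diagonal).

R is symmetric with unit diagonal. Assembling:

R = [[1, -0.4627],
 [-0.4627, 1]]


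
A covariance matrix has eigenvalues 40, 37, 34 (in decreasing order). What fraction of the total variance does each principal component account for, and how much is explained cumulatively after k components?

Step 1 — total variance = trace(Sigma) = Σ λ_i = 40 + 37 + 34 = 111.

Step 2 — fraction explained by component i = λ_i / Σ λ:
  PC1: 40/111 = 0.3604
  PC2: 37/111 = 0.3333
  PC3: 34/111 = 0.3063

Step 3 — cumulative fraction after k components = (λ_1 + ... + λ_k) / Σ λ:
  k = 1: 40/111 = 0.3604
  k = 2: (40 + 37)/111 = 77/111 = 0.6937
  k = 3: (40 + 37 + 34)/111 = 111/111 = 1

Summary (fraction, with percent):

explained: PC1 0.3604 (36.04%), PC2 0.3333 (33.33%), PC3 0.3063 (30.63%);  cumulative: 0.3604, 0.6937, 1


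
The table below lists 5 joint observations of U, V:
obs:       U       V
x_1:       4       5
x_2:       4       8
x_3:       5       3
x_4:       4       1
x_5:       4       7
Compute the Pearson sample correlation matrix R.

Step 1 — column means:
  mean(U) = (4 + 4 + 5 + 4 + 4) / 5 = 21/5 = 4.2
  mean(V) = (5 + 8 + 3 + 1 + 7) / 5 = 24/5 = 4.8

Step 2 — sample variances and covariances s[i,j] = (1/(n-1)) · Σ_k (x_{k,i} - mean_i) · (x_{k,j} - mean_j), with n-1 = 4:
  s[U,U] = ((-0.2)·(-0.2) + (-0.2)·(-0.2) + (0.8)·(0.8) + (-0.2)·(-0.2) + (-0.2)·(-0.2)) / 4 = 0.8/4 = 0.2
  s[U,V] = ((-0.2)·(0.2) + (-0.2)·(3.2) + (0.8)·(-1.8) + (-0.2)·(-3.8) + (-0.2)·(2.2)) / 4 = -1.8/4 = -0.45
  s[V,V] = ((0.2)·(0.2) + (3.2)·(3.2) + (-1.8)·(-1.8) + (-3.8)·(-3.8) + (2.2)·(2.2)) / 4 = 32.8/4 = 8.2
  Sample standard deviations s_i = √(s[i,i]):
  s(U) = √(0.2) = 0.4472
  s(V) = √(8.2) = 2.8636

Step 3 — r_{ij} = s_{ij} / (s_i · s_j):
  r[U,U] = 1 (diagonal).
  r[U,V] = -0.45 / (0.4472 · 2.8636) = -0.45 / 1.2806 = -0.3514
  r[V,V] = 1 (diagonal).

R is symmetric with unit diagonal. Assembling:

R = [[1, -0.3514],
 [-0.3514, 1]]


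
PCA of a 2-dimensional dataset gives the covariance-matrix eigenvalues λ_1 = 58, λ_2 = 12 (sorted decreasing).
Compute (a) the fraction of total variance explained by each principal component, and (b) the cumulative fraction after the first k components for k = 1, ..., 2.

Step 1 — total variance = trace(Sigma) = Σ λ_i = 58 + 12 = 70.

Step 2 — fraction explained by component i = λ_i / Σ λ:
  PC1: 58/70 = 0.8286
  PC2: 12/70 = 0.1714

Step 3 — cumulative fraction after k components = (λ_1 + ... + λ_k) / Σ λ:
  k = 1: 58/70 = 0.8286
  k = 2: (58 + 12)/70 = 70/70 = 1

Summary (fraction, with percent):

explained: PC1 0.8286 (82.86%), PC2 0.1714 (17.14%);  cumulative: 0.8286, 1


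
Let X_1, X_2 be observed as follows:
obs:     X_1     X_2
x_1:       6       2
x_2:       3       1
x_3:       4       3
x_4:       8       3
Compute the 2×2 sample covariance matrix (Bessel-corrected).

Step 1 — column means:
  mean(X_1) = (6 + 3 + 4 + 8) / 4 = 21/4 = 5.25
  mean(X_2) = (2 + 1 + 3 + 3) / 4 = 9/4 = 2.25

Step 2 — sample covariance S[i,j] = (1/(n-1)) · Σ_k (x_{k,i} - mean_i) · (x_{k,j} - mean_j), with n-1 = 3.
  S[X_1,X_1] = ((0.75)·(0.75) + (-2.25)·(-2.25) + (-1.25)·(-1.25) + (2.75)·(2.75)) / 3 = 14.75/3 = 4.9167
  S[X_1,X_2] = ((0.75)·(-0.25) + (-2.25)·(-1.25) + (-1.25)·(0.75) + (2.75)·(0.75)) / 3 = 3.75/3 = 1.25
  S[X_2,X_2] = ((-0.25)·(-0.25) + (-1.25)·(-1.25) + (0.75)·(0.75) + (0.75)·(0.75)) / 3 = 2.75/3 = 0.9167

S is symmetric (S[j,i] = S[i,j]). Assembling:

S = [[4.9167, 1.25],
 [1.25, 0.9167]]


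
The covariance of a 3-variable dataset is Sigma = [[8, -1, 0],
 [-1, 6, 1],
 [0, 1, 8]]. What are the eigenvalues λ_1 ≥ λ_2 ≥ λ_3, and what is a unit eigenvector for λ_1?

Step 1 — characteristic polynomial p(λ) = det(λI - Sigma) = λ³ - tr·λ² + c_1·λ - det, where tr = trace, c_1 = sum of the principal 2×2 minors, det = det(Sigma):
  tr = 8 + 6 + 8 = 22,
  c_1 = (8·6 - (-1)²) + (8·8 - (0)²) + (6·8 - (1)²) = 47 + 64 + 47 = 158,
  det = 8·(6·8 - (1)²) - (-1)·((-1)·8 - (1)·(0)) + (0)·((-1)·(1) - 6·(0)) = 8·(47) - (-1)·(-8) + (0)·(-1) = 368.
  So p(λ) = λ³ - 22λ² + 158λ - 368.
Step 2 — look for an integer root (rational root theorem: any rational root is an integer divisor of 368). Testing λ = 8:
  p(8) = 512 - 1408 + 1264 - 368 = 0  ✓
  Dividing out (λ - 8): p(λ) = (λ - 8)(λ² - 14λ + 46).
Step 3 — remaining eigenvalues from the quadratic λ² - 14λ + 46 = 0:
  Δ = 14² - 4·46 = 196 - 184 = 12,  λ = (14 ± √12)/2 = (14 ± 3.4641)/2 ≈ 8.7321 or 5.2679.
  Sorted: λ_1 = 8.7321,  λ_2 = 8,  λ_3 = 5.2679  (check: sum = 22 = tr ✓).

Step 4 — unit eigenvector for λ_1 ≈ 8.7321: v spans the null space of (Sigma - λ_1 I), whose rows are
  r_1 = (-0.7321, -1, 0),  r_2 = (-1, -2.7321, 1),  r_3 = (0, 1, -0.7321).
  v is orthogonal to every row, so take v ∝ r_1 × r_2 = ((-1)·(1) - (0)·(-2.7321), (0)·(-1) - (-0.7321)·(1), (-0.7321)·(-2.7321) - (-1)·(-1)) ≈ (-1, 0.7321, 1).
  Rescale (multiply by -1 so the first nonzero entry is positive): u = (1, -0.7321, -1).
  ||u|| = √((1)² + (-0.7321)² + (-1)²) = √(2.5359) ≈ 1.5925,  v_1 = u/||u|| ≈ (0.628, -0.4597, -0.628) (||v_1|| = 1).

λ_1 = 8.7321,  λ_2 = 8,  λ_3 = 5.2679;  v_1 ≈ (0.628, -0.4597, -0.628)


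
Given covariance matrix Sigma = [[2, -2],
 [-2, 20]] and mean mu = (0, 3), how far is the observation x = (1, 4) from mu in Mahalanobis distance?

Step 1 — centre the observation: (x - mu) = (1, 1).

Step 2 — invert Sigma. det(Sigma) = 2·20 - (-2)² = 36.
  Sigma^{-1} = (1/det) · [[d, -b], [-b, a]] = [[0.5556, 0.0556],
 [0.0556, 0.0556]].

Step 3 — form the quadratic (x - mu)^T · Sigma^{-1} · (x - mu):
  Sigma^{-1} · (x - mu) = (0.6111, 0.1111).
  (x - mu)^T · [Sigma^{-1} · (x - mu)] = (1)·(0.6111) + (1)·(0.1111) = 0.7222.

Step 4 — take square root: d = √(0.7222) ≈ 0.8498.

d(x, mu) = √(0.7222) ≈ 0.8498


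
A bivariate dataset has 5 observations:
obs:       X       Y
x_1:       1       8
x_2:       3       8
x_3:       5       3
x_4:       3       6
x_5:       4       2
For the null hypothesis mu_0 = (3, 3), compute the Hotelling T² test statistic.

Step 1 — sample mean vector:
  mean(X) = (1 + 3 + 5 + 3 + 4) / 5 = 16/5 = 3.2
  mean(Y) = (8 + 8 + 3 + 6 + 2) / 5 = 27/5 = 5.4
  x̄ = (3.2, 5.4),  deviation x̄ - mu_0 = (3.2, 5.4) - (3, 3) = (0.2, 2.4).

Step 2 — sample covariance matrix, S[i,j] = (1/(n-1)) · Σ_k (x_{k,i} - mean_i) · (x_{k,j} - mean_j), divisor n-1 = 4:
  S[X,X] = ((-2.2)·(-2.2) + (-0.2)·(-0.2) + (1.8)·(1.8) + (-0.2)·(-0.2) + (0.8)·(0.8)) / 4 = 8.8/4 = 2.2
  S[X,Y] = ((-2.2)·(2.6) + (-0.2)·(2.6) + (1.8)·(-2.4) + (-0.2)·(0.6) + (0.8)·(-3.4)) / 4 = -13.4/4 = -3.35
  S[Y,Y] = ((2.6)·(2.6) + (2.6)·(2.6) + (-2.4)·(-2.4) + (0.6)·(0.6) + (-3.4)·(-3.4)) / 4 = 31.2/4 = 7.8
  S = [[2.2, -3.35],
 [-3.35, 7.8]].

Step 3 — invert S. det(S) = 2.2·7.8 - (-3.35)² = 5.9375.
  S^{-1} = (1/det) · [[d, -b], [-b, a]] = [[1.3137, 0.5642],
 [0.5642, 0.3705]].

Step 4 — quadratic form (x̄ - mu_0)^T · S^{-1} · (x̄ - mu_0):
  S^{-1} · (x̄ - mu_0) = (1.6168, 1.0021),
  (x̄ - mu_0)^T · [...] = (0.2)·(1.6168) + (2.4)·(1.0021) = 2.7284.

Step 5 — scale by n: T² = 5 · 2.7284 = 13.6421.

T² ≈ 13.6421


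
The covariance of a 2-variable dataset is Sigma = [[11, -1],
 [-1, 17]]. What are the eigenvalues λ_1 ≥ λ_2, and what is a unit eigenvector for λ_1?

Step 1 — characteristic polynomial of 2×2 Sigma:
  det(Sigma - λI) = λ² - trace · λ + det = 0.
  trace = 11 + 17 = 28, det = 11·17 - (-1)² = 186.
Step 2 — discriminant:
  Δ = trace² - 4·det = 784 - 744 = 40.
Step 3 — eigenvalues:
  λ = (trace ± √Δ)/2 = (28 ± 6.3246)/2,
  λ_1 = 17.1623,  λ_2 = 10.8377.

Step 4 — unit eigenvector for λ_1: solve (Sigma - λ_1 I)v = 0. First row:
  (11 - 17.1623)·v_x + (-1)·v_y = 0, i.e. (-6.1623)·v_x + (-1)·v_y = 0,
  so v ∝ (b, λ_1 - a) = (-1, 6.1623); multiply by -1 so the first entry is positive: u = (1, -6.1623).
  ||u|| = √((1)² + (-6.1623)²) = √(38.9737) ≈ 6.2429,
  v_1 = u/||u|| ≈ (0.1602, -0.9871) (||v_1|| = 1).

λ_1 = 17.1623,  λ_2 = 10.8377;  v_1 ≈ (0.1602, -0.9871)


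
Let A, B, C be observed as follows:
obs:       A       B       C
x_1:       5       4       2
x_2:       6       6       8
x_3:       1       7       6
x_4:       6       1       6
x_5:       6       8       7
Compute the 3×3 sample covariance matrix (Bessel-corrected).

Step 1 — column means:
  mean(A) = (5 + 6 + 1 + 6 + 6) / 5 = 24/5 = 4.8
  mean(B) = (4 + 6 + 7 + 1 + 8) / 5 = 26/5 = 5.2
  mean(C) = (2 + 8 + 6 + 6 + 7) / 5 = 29/5 = 5.8

Step 2 — sample covariance S[i,j] = (1/(n-1)) · Σ_k (x_{k,i} - mean_i) · (x_{k,j} - mean_j), with n-1 = 4.
  S[A,A] = ((0.2)·(0.2) + (1.2)·(1.2) + (-3.8)·(-3.8) + (1.2)·(1.2) + (1.2)·(1.2)) / 4 = 18.8/4 = 4.7
  S[A,B] = ((0.2)·(-1.2) + (1.2)·(0.8) + (-3.8)·(1.8) + (1.2)·(-4.2) + (1.2)·(2.8)) / 4 = -7.8/4 = -1.95
  S[A,C] = ((0.2)·(-3.8) + (1.2)·(2.2) + (-3.8)·(0.2) + (1.2)·(0.2) + (1.2)·(1.2)) / 4 = 2.8/4 = 0.7
  S[B,B] = ((-1.2)·(-1.2) + (0.8)·(0.8) + (1.8)·(1.8) + (-4.2)·(-4.2) + (2.8)·(2.8)) / 4 = 30.8/4 = 7.7
  S[B,C] = ((-1.2)·(-3.8) + (0.8)·(2.2) + (1.8)·(0.2) + (-4.2)·(0.2) + (2.8)·(1.2)) / 4 = 9.2/4 = 2.3
  S[C,C] = ((-3.8)·(-3.8) + (2.2)·(2.2) + (0.2)·(0.2) + (0.2)·(0.2) + (1.2)·(1.2)) / 4 = 20.8/4 = 5.2

S is symmetric (S[j,i] = S[i,j]). Assembling:

S = [[4.7, -1.95, 0.7],
 [-1.95, 7.7, 2.3],
 [0.7, 2.3, 5.2]]


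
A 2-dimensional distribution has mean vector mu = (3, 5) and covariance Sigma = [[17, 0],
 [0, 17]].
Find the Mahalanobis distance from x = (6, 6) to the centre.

Step 1 — centre the observation: (x - mu) = (3, 1).

Step 2 — invert Sigma. det(Sigma) = 17·17 - (0)² = 289.
  Sigma^{-1} = (1/det) · [[d, -b], [-b, a]] = [[0.0588, 0],
 [0, 0.0588]].

Step 3 — form the quadratic (x - mu)^T · Sigma^{-1} · (x - mu):
  Sigma^{-1} · (x - mu) = (0.1765, 0.0588).
  (x - mu)^T · [Sigma^{-1} · (x - mu)] = (3)·(0.1765) + (1)·(0.0588) = 0.5882.

Step 4 — take square root: d = √(0.5882) ≈ 0.767.

d(x, mu) = √(0.5882) ≈ 0.767


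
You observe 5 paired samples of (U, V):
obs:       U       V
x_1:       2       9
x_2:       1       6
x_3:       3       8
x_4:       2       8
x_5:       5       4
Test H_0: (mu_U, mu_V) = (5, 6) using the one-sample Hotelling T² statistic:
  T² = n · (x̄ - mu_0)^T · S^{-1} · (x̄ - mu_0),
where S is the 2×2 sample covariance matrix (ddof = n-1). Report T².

Step 1 — sample mean vector:
  mean(U) = (2 + 1 + 3 + 2 + 5) / 5 = 13/5 = 2.6
  mean(V) = (9 + 6 + 8 + 8 + 4) / 5 = 35/5 = 7
  x̄ = (2.6, 7),  deviation x̄ - mu_0 = (2.6, 7) - (5, 6) = (-2.4, 1).

Step 2 — sample covariance matrix, S[i,j] = (1/(n-1)) · Σ_k (x_{k,i} - mean_i) · (x_{k,j} - mean_j), divisor n-1 = 4:
  S[U,U] = ((-0.6)·(-0.6) + (-1.6)·(-1.6) + (0.4)·(0.4) + (-0.6)·(-0.6) + (2.4)·(2.4)) / 4 = 9.2/4 = 2.3
  S[U,V] = ((-0.6)·(2) + (-1.6)·(-1) + (0.4)·(1) + (-0.6)·(1) + (2.4)·(-3)) / 4 = -7/4 = -1.75
  S[V,V] = ((2)·(2) + (-1)·(-1) + (1)·(1) + (1)·(1) + (-3)·(-3)) / 4 = 16/4 = 4
  S = [[2.3, -1.75],
 [-1.75, 4]].

Step 3 — invert S. det(S) = 2.3·4 - (-1.75)² = 6.1375.
  S^{-1} = (1/det) · [[d, -b], [-b, a]] = [[0.6517, 0.2851],
 [0.2851, 0.3747]].

Step 4 — quadratic form (x̄ - mu_0)^T · S^{-1} · (x̄ - mu_0):
  S^{-1} · (x̄ - mu_0) = (-1.279, -0.3096),
  (x̄ - mu_0)^T · [...] = (-2.4)·(-1.279) + (1)·(-0.3096) = 2.7601.

Step 5 — scale by n: T² = 5 · 2.7601 = 13.8004.

T² ≈ 13.8004


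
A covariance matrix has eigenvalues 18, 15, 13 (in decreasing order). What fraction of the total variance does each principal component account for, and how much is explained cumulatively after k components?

Step 1 — total variance = trace(Sigma) = Σ λ_i = 18 + 15 + 13 = 46.

Step 2 — fraction explained by component i = λ_i / Σ λ:
  PC1: 18/46 = 0.3913
  PC2: 15/46 = 0.3261
  PC3: 13/46 = 0.2826

Step 3 — cumulative fraction after k components = (λ_1 + ... + λ_k) / Σ λ:
  k = 1: 18/46 = 0.3913
  k = 2: (18 + 15)/46 = 33/46 = 0.7174
  k = 3: (18 + 15 + 13)/46 = 46/46 = 1

Summary (fraction, with percent):

explained: PC1 0.3913 (39.13%), PC2 0.3261 (32.61%), PC3 0.2826 (28.26%);  cumulative: 0.3913, 0.7174, 1


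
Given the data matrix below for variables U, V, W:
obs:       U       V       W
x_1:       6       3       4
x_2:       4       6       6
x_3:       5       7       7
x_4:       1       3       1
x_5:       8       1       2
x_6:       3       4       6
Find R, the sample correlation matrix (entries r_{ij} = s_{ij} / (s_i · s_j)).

Step 1 — column means:
  mean(U) = (6 + 4 + 5 + 1 + 8 + 3) / 6 = 27/6 = 4.5
  mean(V) = (3 + 6 + 7 + 3 + 1 + 4) / 6 = 24/6 = 4
  mean(W) = (4 + 6 + 7 + 1 + 2 + 6) / 6 = 26/6 = 4.3333

Step 2 — sample variances and covariances s[i,j] = (1/(n-1)) · Σ_k (x_{k,i} - mean_i) · (x_{k,j} - mean_j), with n-1 = 5:
  s[U,U] = ((1.5)·(1.5) + (-0.5)·(-0.5) + (0.5)·(0.5) + (-3.5)·(-3.5) + (3.5)·(3.5) + (-1.5)·(-1.5)) / 5 = 29.5/5 = 5.9
  s[U,V] = ((1.5)·(-1) + (-0.5)·(2) + (0.5)·(3) + (-3.5)·(-1) + (3.5)·(-3) + (-1.5)·(0)) / 5 = -8/5 = -1.6
  s[U,W] = ((1.5)·(-0.3333) + (-0.5)·(1.6667) + (0.5)·(2.6667) + (-3.5)·(-3.3333) + (3.5)·(-2.3333) + (-1.5)·(1.6667)) / 5 = 1/5 = 0.2
  s[V,V] = ((-1)·(-1) + (2)·(2) + (3)·(3) + (-1)·(-1) + (-3)·(-3) + (0)·(0)) / 5 = 24/5 = 4.8
  s[V,W] = ((-1)·(-0.3333) + (2)·(1.6667) + (3)·(2.6667) + (-1)·(-3.3333) + (-3)·(-2.3333) + (0)·(1.6667)) / 5 = 22/5 = 4.4
  s[W,W] = ((-0.3333)·(-0.3333) + (1.6667)·(1.6667) + (2.6667)·(2.6667) + (-3.3333)·(-3.3333) + (-2.3333)·(-2.3333) + (1.6667)·(1.6667)) / 5 = 29.3333/5 = 5.8667
  Sample standard deviations s_i = √(s[i,i]):
  s(U) = √(5.9) = 2.429
  s(V) = √(4.8) = 2.1909
  s(W) = √(5.8667) = 2.4221

Step 3 — r_{ij} = s_{ij} / (s_i · s_j):
  r[U,U] = 1 (diagonal).
  r[U,V] = -1.6 / (2.429 · 2.1909) = -1.6 / 5.3217 = -0.3007
  r[U,W] = 0.2 / (2.429 · 2.4221) = 0.2 / 5.8833 = 0.034
  r[V,V] = 1 (diagonal).
  r[V,W] = 4.4 / (2.1909 · 2.4221) = 4.4 / 5.3066 = 0.8292
  r[W,W] = 1 (diagonal).

R is symmetric with unit diagonal. Assembling:

R = [[1, -0.3007, 0.034],
 [-0.3007, 1, 0.8292],
 [0.034, 0.8292, 1]]


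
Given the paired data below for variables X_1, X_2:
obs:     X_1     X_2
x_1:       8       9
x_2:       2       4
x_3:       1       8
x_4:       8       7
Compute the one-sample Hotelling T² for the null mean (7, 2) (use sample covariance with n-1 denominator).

Step 1 — sample mean vector:
  mean(X_1) = (8 + 2 + 1 + 8) / 4 = 19/4 = 4.75
  mean(X_2) = (9 + 4 + 8 + 7) / 4 = 28/4 = 7
  x̄ = (4.75, 7),  deviation x̄ - mu_0 = (4.75, 7) - (7, 2) = (-2.25, 5).

Step 2 — sample covariance matrix, S[i,j] = (1/(n-1)) · Σ_k (x_{k,i} - mean_i) · (x_{k,j} - mean_j), divisor n-1 = 3:
  S[X_1,X_1] = ((3.25)·(3.25) + (-2.75)·(-2.75) + (-3.75)·(-3.75) + (3.25)·(3.25)) / 3 = 42.75/3 = 14.25
  S[X_1,X_2] = ((3.25)·(2) + (-2.75)·(-3) + (-3.75)·(1) + (3.25)·(0)) / 3 = 11/3 = 3.6667
  S[X_2,X_2] = ((2)·(2) + (-3)·(-3) + (1)·(1) + (0)·(0)) / 3 = 14/3 = 4.6667
  S = [[14.25, 3.6667],
 [3.6667, 4.6667]].

Step 3 — invert S. det(S) = 14.25·4.6667 - (3.6667)² = 53.0556.
  S^{-1} = (1/det) · [[d, -b], [-b, a]] = [[0.088, -0.0691],
 [-0.0691, 0.2686]].

Step 4 — quadratic form (x̄ - mu_0)^T · S^{-1} · (x̄ - mu_0):
  S^{-1} · (x̄ - mu_0) = (-0.5435, 1.4984),
  (x̄ - mu_0)^T · [...] = (-2.25)·(-0.5435) + (5)·(1.4984) = 8.7149.

Step 5 — scale by n: T² = 4 · 8.7149 = 34.8597.

T² ≈ 34.8597


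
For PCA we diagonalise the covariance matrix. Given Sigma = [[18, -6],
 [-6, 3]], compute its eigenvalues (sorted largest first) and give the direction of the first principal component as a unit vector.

Step 1 — characteristic polynomial of 2×2 Sigma:
  det(Sigma - λI) = λ² - trace · λ + det = 0.
  trace = 18 + 3 = 21, det = 18·3 - (-6)² = 18.
Step 2 — discriminant:
  Δ = trace² - 4·det = 441 - 72 = 369.
Step 3 — eigenvalues:
  λ = (trace ± √Δ)/2 = (21 ± 19.2094)/2,
  λ_1 = 20.1047,  λ_2 = 0.8953.

Step 4 — unit eigenvector for λ_1: solve (Sigma - λ_1 I)v = 0. First row:
  (18 - 20.1047)·v_x + (-6)·v_y = 0, i.e. (-2.1047)·v_x + (-6)·v_y = 0,
  so v ∝ (b, λ_1 - a) = (-6, 2.1047); multiply by -1 so the first entry is positive: u = (6, -2.1047).
  ||u|| = √((6)² + (-2.1047)²) = √(40.4297) ≈ 6.3584,
  v_1 = u/||u|| ≈ (0.9436, -0.331) (||v_1|| = 1).

λ_1 = 20.1047,  λ_2 = 0.8953;  v_1 ≈ (0.9436, -0.331)


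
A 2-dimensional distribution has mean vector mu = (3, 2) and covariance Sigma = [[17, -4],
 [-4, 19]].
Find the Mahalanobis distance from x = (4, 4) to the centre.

Step 1 — centre the observation: (x - mu) = (1, 2).

Step 2 — invert Sigma. det(Sigma) = 17·19 - (-4)² = 307.
  Sigma^{-1} = (1/det) · [[d, -b], [-b, a]] = [[0.0619, 0.013],
 [0.013, 0.0554]].

Step 3 — form the quadratic (x - mu)^T · Sigma^{-1} · (x - mu):
  Sigma^{-1} · (x - mu) = (0.0879, 0.1238).
  (x - mu)^T · [Sigma^{-1} · (x - mu)] = (1)·(0.0879) + (2)·(0.1238) = 0.3355.

Step 4 — take square root: d = √(0.3355) ≈ 0.5792.

d(x, mu) = √(0.3355) ≈ 0.5792


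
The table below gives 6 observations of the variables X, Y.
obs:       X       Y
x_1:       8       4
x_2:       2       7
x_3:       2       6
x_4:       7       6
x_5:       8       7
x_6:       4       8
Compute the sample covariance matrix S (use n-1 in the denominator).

Step 1 — column means:
  mean(X) = (8 + 2 + 2 + 7 + 8 + 4) / 6 = 31/6 = 5.1667
  mean(Y) = (4 + 7 + 6 + 6 + 7 + 8) / 6 = 38/6 = 6.3333

Step 2 — sample covariance S[i,j] = (1/(n-1)) · Σ_k (x_{k,i} - mean_i) · (x_{k,j} - mean_j), with n-1 = 5.
  S[X,X] = ((2.8333)·(2.8333) + (-3.1667)·(-3.1667) + (-3.1667)·(-3.1667) + (1.8333)·(1.8333) + (2.8333)·(2.8333) + (-1.1667)·(-1.1667)) / 5 = 40.8333/5 = 8.1667
  S[X,Y] = ((2.8333)·(-2.3333) + (-3.1667)·(0.6667) + (-3.1667)·(-0.3333) + (1.8333)·(-0.3333) + (2.8333)·(0.6667) + (-1.1667)·(1.6667)) / 5 = -8.3333/5 = -1.6667
  S[Y,Y] = ((-2.3333)·(-2.3333) + (0.6667)·(0.6667) + (-0.3333)·(-0.3333) + (-0.3333)·(-0.3333) + (0.6667)·(0.6667) + (1.6667)·(1.6667)) / 5 = 9.3333/5 = 1.8667

S is symmetric (S[j,i] = S[i,j]). Assembling:

S = [[8.1667, -1.6667],
 [-1.6667, 1.8667]]


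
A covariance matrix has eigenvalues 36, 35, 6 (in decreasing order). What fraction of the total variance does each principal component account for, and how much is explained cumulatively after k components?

Step 1 — total variance = trace(Sigma) = Σ λ_i = 36 + 35 + 6 = 77.

Step 2 — fraction explained by component i = λ_i / Σ λ:
  PC1: 36/77 = 0.4675
  PC2: 35/77 = 0.4545
  PC3: 6/77 = 0.0779

Step 3 — cumulative fraction after k components = (λ_1 + ... + λ_k) / Σ λ:
  k = 1: 36/77 = 0.4675
  k = 2: (36 + 35)/77 = 71/77 = 0.9221
  k = 3: (36 + 35 + 6)/77 = 77/77 = 1

Summary (fraction, with percent):

explained: PC1 0.4675 (46.75%), PC2 0.4545 (45.45%), PC3 0.0779 (7.79%);  cumulative: 0.4675, 0.9221, 1


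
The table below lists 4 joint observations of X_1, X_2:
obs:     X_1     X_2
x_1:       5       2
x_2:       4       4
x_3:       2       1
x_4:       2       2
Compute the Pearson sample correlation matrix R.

Step 1 — column means:
  mean(X_1) = (5 + 4 + 2 + 2) / 4 = 13/4 = 3.25
  mean(X_2) = (2 + 4 + 1 + 2) / 4 = 9/4 = 2.25

Step 2 — sample variances and covariances s[i,j] = (1/(n-1)) · Σ_k (x_{k,i} - mean_i) · (x_{k,j} - mean_j), with n-1 = 3:
  s[X_1,X_1] = ((1.75)·(1.75) + (0.75)·(0.75) + (-1.25)·(-1.25) + (-1.25)·(-1.25)) / 3 = 6.75/3 = 2.25
  s[X_1,X_2] = ((1.75)·(-0.25) + (0.75)·(1.75) + (-1.25)·(-1.25) + (-1.25)·(-0.25)) / 3 = 2.75/3 = 0.9167
  s[X_2,X_2] = ((-0.25)·(-0.25) + (1.75)·(1.75) + (-1.25)·(-1.25) + (-0.25)·(-0.25)) / 3 = 4.75/3 = 1.5833
  Sample standard deviations s_i = √(s[i,i]):
  s(X_1) = √(2.25) = 1.5
  s(X_2) = √(1.5833) = 1.2583

Step 3 — r_{ij} = s_{ij} / (s_i · s_j):
  r[X_1,X_1] = 1 (diagonal).
  r[X_1,X_2] = 0.9167 / (1.5 · 1.2583) = 0.9167 / 1.8875 = 0.4857
  r[X_2,X_2] = 1 (diagonal).

R is symmetric with unit diagonal. Assembling:

R = [[1, 0.4857],
 [0.4857, 1]]


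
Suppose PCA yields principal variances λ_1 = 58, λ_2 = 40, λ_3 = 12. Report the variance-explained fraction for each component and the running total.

Step 1 — total variance = trace(Sigma) = Σ λ_i = 58 + 40 + 12 = 110.

Step 2 — fraction explained by component i = λ_i / Σ λ:
  PC1: 58/110 = 0.5273
  PC2: 40/110 = 0.3636
  PC3: 12/110 = 0.1091

Step 3 — cumulative fraction after k components = (λ_1 + ... + λ_k) / Σ λ:
  k = 1: 58/110 = 0.5273
  k = 2: (58 + 40)/110 = 98/110 = 0.8909
  k = 3: (58 + 40 + 12)/110 = 110/110 = 1

Summary (fraction, with percent):

explained: PC1 0.5273 (52.73%), PC2 0.3636 (36.36%), PC3 0.1091 (10.91%);  cumulative: 0.5273, 0.8909, 1


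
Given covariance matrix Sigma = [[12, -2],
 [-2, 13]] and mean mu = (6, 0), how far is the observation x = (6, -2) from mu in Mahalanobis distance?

Step 1 — centre the observation: (x - mu) = (0, -2).

Step 2 — invert Sigma. det(Sigma) = 12·13 - (-2)² = 152.
  Sigma^{-1} = (1/det) · [[d, -b], [-b, a]] = [[0.0855, 0.0132],
 [0.0132, 0.0789]].

Step 3 — form the quadratic (x - mu)^T · Sigma^{-1} · (x - mu):
  Sigma^{-1} · (x - mu) = (-0.0263, -0.1579).
  (x - mu)^T · [Sigma^{-1} · (x - mu)] = (0)·(-0.0263) + (-2)·(-0.1579) = 0.3158.

Step 4 — take square root: d = √(0.3158) ≈ 0.562.

d(x, mu) = √(0.3158) ≈ 0.562


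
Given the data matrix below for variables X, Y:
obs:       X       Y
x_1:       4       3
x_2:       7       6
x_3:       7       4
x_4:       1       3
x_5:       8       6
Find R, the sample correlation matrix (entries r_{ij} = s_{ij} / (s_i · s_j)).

Step 1 — column means:
  mean(X) = (4 + 7 + 7 + 1 + 8) / 5 = 27/5 = 5.4
  mean(Y) = (3 + 6 + 4 + 3 + 6) / 5 = 22/5 = 4.4

Step 2 — sample variances and covariances s[i,j] = (1/(n-1)) · Σ_k (x_{k,i} - mean_i) · (x_{k,j} - mean_j), with n-1 = 4:
  s[X,X] = ((-1.4)·(-1.4) + (1.6)·(1.6) + (1.6)·(1.6) + (-4.4)·(-4.4) + (2.6)·(2.6)) / 4 = 33.2/4 = 8.3
  s[X,Y] = ((-1.4)·(-1.4) + (1.6)·(1.6) + (1.6)·(-0.4) + (-4.4)·(-1.4) + (2.6)·(1.6)) / 4 = 14.2/4 = 3.55
  s[Y,Y] = ((-1.4)·(-1.4) + (1.6)·(1.6) + (-0.4)·(-0.4) + (-1.4)·(-1.4) + (1.6)·(1.6)) / 4 = 9.2/4 = 2.3
  Sample standard deviations s_i = √(s[i,i]):
  s(X) = √(8.3) = 2.881
  s(Y) = √(2.3) = 1.5166

Step 3 — r_{ij} = s_{ij} / (s_i · s_j):
  r[X,X] = 1 (diagonal).
  r[X,Y] = 3.55 / (2.881 · 1.5166) = 3.55 / 4.3692 = 0.8125
  r[Y,Y] = 1 (diagonal).

R is symmetric with unit diagonal. Assembling:

R = [[1, 0.8125],
 [0.8125, 1]]


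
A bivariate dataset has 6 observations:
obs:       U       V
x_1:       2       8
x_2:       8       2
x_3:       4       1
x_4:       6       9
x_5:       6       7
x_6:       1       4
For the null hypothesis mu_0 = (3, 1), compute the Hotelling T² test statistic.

Step 1 — sample mean vector:
  mean(U) = (2 + 8 + 4 + 6 + 6 + 1) / 6 = 27/6 = 4.5
  mean(V) = (8 + 2 + 1 + 9 + 7 + 4) / 6 = 31/6 = 5.1667
  x̄ = (4.5, 5.1667),  deviation x̄ - mu_0 = (4.5, 5.1667) - (3, 1) = (1.5, 4.1667).

Step 2 — sample covariance matrix, S[i,j] = (1/(n-1)) · Σ_k (x_{k,i} - mean_i) · (x_{k,j} - mean_j), divisor n-1 = 5:
  S[U,U] = ((-2.5)·(-2.5) + (3.5)·(3.5) + (-0.5)·(-0.5) + (1.5)·(1.5) + (1.5)·(1.5) + (-3.5)·(-3.5)) / 5 = 35.5/5 = 7.1
  S[U,V] = ((-2.5)·(2.8333) + (3.5)·(-3.1667) + (-0.5)·(-4.1667) + (1.5)·(3.8333) + (1.5)·(1.8333) + (-3.5)·(-1.1667)) / 5 = -3.5/5 = -0.7
  S[V,V] = ((2.8333)·(2.8333) + (-3.1667)·(-3.1667) + (-4.1667)·(-4.1667) + (3.8333)·(3.8333) + (1.8333)·(1.8333) + (-1.1667)·(-1.1667)) / 5 = 54.8333/5 = 10.9667
  S = [[7.1, -0.7],
 [-0.7, 10.9667]].

Step 3 — invert S. det(S) = 7.1·10.9667 - (-0.7)² = 77.3733.
  S^{-1} = (1/det) · [[d, -b], [-b, a]] = [[0.1417, 0.009],
 [0.009, 0.0918]].

Step 4 — quadratic form (x̄ - mu_0)^T · S^{-1} · (x̄ - mu_0):
  S^{-1} · (x̄ - mu_0) = (0.2503, 0.3959),
  (x̄ - mu_0)^T · [...] = (1.5)·(0.2503) + (4.1667)·(0.3959) = 2.0251.

Step 5 — scale by n: T² = 6 · 2.0251 = 12.1506.

T² ≈ 12.1506


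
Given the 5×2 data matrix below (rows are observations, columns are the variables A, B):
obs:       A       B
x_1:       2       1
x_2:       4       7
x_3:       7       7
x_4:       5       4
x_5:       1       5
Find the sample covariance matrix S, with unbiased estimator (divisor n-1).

Step 1 — column means:
  mean(A) = (2 + 4 + 7 + 5 + 1) / 5 = 19/5 = 3.8
  mean(B) = (1 + 7 + 7 + 4 + 5) / 5 = 24/5 = 4.8

Step 2 — sample covariance S[i,j] = (1/(n-1)) · Σ_k (x_{k,i} - mean_i) · (x_{k,j} - mean_j), with n-1 = 4.
  S[A,A] = ((-1.8)·(-1.8) + (0.2)·(0.2) + (3.2)·(3.2) + (1.2)·(1.2) + (-2.8)·(-2.8)) / 4 = 22.8/4 = 5.7
  S[A,B] = ((-1.8)·(-3.8) + (0.2)·(2.2) + (3.2)·(2.2) + (1.2)·(-0.8) + (-2.8)·(0.2)) / 4 = 12.8/4 = 3.2
  S[B,B] = ((-3.8)·(-3.8) + (2.2)·(2.2) + (2.2)·(2.2) + (-0.8)·(-0.8) + (0.2)·(0.2)) / 4 = 24.8/4 = 6.2

S is symmetric (S[j,i] = S[i,j]). Assembling:

S = [[5.7, 3.2],
 [3.2, 6.2]]


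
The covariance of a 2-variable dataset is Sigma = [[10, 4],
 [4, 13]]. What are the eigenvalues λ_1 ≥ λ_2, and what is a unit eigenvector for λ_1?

Step 1 — characteristic polynomial of 2×2 Sigma:
  det(Sigma - λI) = λ² - trace · λ + det = 0.
  trace = 10 + 13 = 23, det = 10·13 - (4)² = 114.
Step 2 — discriminant:
  Δ = trace² - 4·det = 529 - 456 = 73.
Step 3 — eigenvalues:
  λ = (trace ± √Δ)/2 = (23 ± 8.544)/2,
  λ_1 = 15.772,  λ_2 = 7.228.

Step 4 — unit eigenvector for λ_1: solve (Sigma - λ_1 I)v = 0. First row:
  (10 - 15.772)·v_x + (4)·v_y = 0, i.e. (-5.772)·v_x + (4)·v_y = 0,
  so v ∝ (b, λ_1 - a) = (4, 5.772) = u.
  ||u|| = √((4)² + (5.772)²) = √(49.316) ≈ 7.0225,
  v_1 = u/||u|| ≈ (0.5696, 0.8219) (||v_1|| = 1).

λ_1 = 15.772,  λ_2 = 7.228;  v_1 ≈ (0.5696, 0.8219)


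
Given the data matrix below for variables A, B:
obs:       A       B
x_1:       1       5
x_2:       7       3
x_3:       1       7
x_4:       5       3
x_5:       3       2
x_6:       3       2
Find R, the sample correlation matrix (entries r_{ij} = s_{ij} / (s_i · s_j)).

Step 1 — column means:
  mean(A) = (1 + 7 + 1 + 5 + 3 + 3) / 6 = 20/6 = 3.3333
  mean(B) = (5 + 3 + 7 + 3 + 2 + 2) / 6 = 22/6 = 3.6667

Step 2 — sample variances and covariances s[i,j] = (1/(n-1)) · Σ_k (x_{k,i} - mean_i) · (x_{k,j} - mean_j), with n-1 = 5:
  s[A,A] = ((-2.3333)·(-2.3333) + (3.6667)·(3.6667) + (-2.3333)·(-2.3333) + (1.6667)·(1.6667) + (-0.3333)·(-0.3333) + (-0.3333)·(-0.3333)) / 5 = 27.3333/5 = 5.4667
  s[A,B] = ((-2.3333)·(1.3333) + (3.6667)·(-0.6667) + (-2.3333)·(3.3333) + (1.6667)·(-0.6667) + (-0.3333)·(-1.6667) + (-0.3333)·(-1.6667)) / 5 = -13.3333/5 = -2.6667
  s[B,B] = ((1.3333)·(1.3333) + (-0.6667)·(-0.6667) + (3.3333)·(3.3333) + (-0.6667)·(-0.6667) + (-1.6667)·(-1.6667) + (-1.6667)·(-1.6667)) / 5 = 19.3333/5 = 3.8667
  Sample standard deviations s_i = √(s[i,i]):
  s(A) = √(5.4667) = 2.3381
  s(B) = √(3.8667) = 1.9664

Step 3 — r_{ij} = s_{ij} / (s_i · s_j):
  r[A,A] = 1 (diagonal).
  r[A,B] = -2.6667 / (2.3381 · 1.9664) = -2.6667 / 4.5976 = -0.58
  r[B,B] = 1 (diagonal).

R is symmetric with unit diagonal. Assembling:

R = [[1, -0.58],
 [-0.58, 1]]


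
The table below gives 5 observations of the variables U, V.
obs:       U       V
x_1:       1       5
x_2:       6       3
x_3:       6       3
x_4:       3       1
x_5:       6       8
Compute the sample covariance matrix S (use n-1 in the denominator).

Step 1 — column means:
  mean(U) = (1 + 6 + 6 + 3 + 6) / 5 = 22/5 = 4.4
  mean(V) = (5 + 3 + 3 + 1 + 8) / 5 = 20/5 = 4

Step 2 — sample covariance S[i,j] = (1/(n-1)) · Σ_k (x_{k,i} - mean_i) · (x_{k,j} - mean_j), with n-1 = 4.
  S[U,U] = ((-3.4)·(-3.4) + (1.6)·(1.6) + (1.6)·(1.6) + (-1.4)·(-1.4) + (1.6)·(1.6)) / 4 = 21.2/4 = 5.3
  S[U,V] = ((-3.4)·(1) + (1.6)·(-1) + (1.6)·(-1) + (-1.4)·(-3) + (1.6)·(4)) / 4 = 4/4 = 1
  S[V,V] = ((1)·(1) + (-1)·(-1) + (-1)·(-1) + (-3)·(-3) + (4)·(4)) / 4 = 28/4 = 7

S is symmetric (S[j,i] = S[i,j]). Assembling:

S = [[5.3, 1],
 [1, 7]]


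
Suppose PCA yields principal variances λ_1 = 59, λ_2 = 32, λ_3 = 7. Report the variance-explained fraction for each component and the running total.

Step 1 — total variance = trace(Sigma) = Σ λ_i = 59 + 32 + 7 = 98.

Step 2 — fraction explained by component i = λ_i / Σ λ:
  PC1: 59/98 = 0.602
  PC2: 32/98 = 0.3265
  PC3: 7/98 = 0.0714

Step 3 — cumulative fraction after k components = (λ_1 + ... + λ_k) / Σ λ:
  k = 1: 59/98 = 0.602
  k = 2: (59 + 32)/98 = 91/98 = 0.9286
  k = 3: (59 + 32 + 7)/98 = 98/98 = 1

Summary (fraction, with percent):

explained: PC1 0.602 (60.2%), PC2 0.3265 (32.65%), PC3 0.0714 (7.14%);  cumulative: 0.602, 0.9286, 1


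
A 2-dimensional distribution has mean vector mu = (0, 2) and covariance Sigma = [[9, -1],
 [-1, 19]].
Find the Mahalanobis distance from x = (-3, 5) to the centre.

Step 1 — centre the observation: (x - mu) = (-3, 3).

Step 2 — invert Sigma. det(Sigma) = 9·19 - (-1)² = 170.
  Sigma^{-1} = (1/det) · [[d, -b], [-b, a]] = [[0.1118, 0.0059],
 [0.0059, 0.0529]].

Step 3 — form the quadratic (x - mu)^T · Sigma^{-1} · (x - mu):
  Sigma^{-1} · (x - mu) = (-0.3176, 0.1412).
  (x - mu)^T · [Sigma^{-1} · (x - mu)] = (-3)·(-0.3176) + (3)·(0.1412) = 1.3765.

Step 4 — take square root: d = √(1.3765) ≈ 1.1732.

d(x, mu) = √(1.3765) ≈ 1.1732


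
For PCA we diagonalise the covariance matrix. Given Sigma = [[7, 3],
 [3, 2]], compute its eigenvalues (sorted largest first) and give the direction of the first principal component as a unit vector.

Step 1 — characteristic polynomial of 2×2 Sigma:
  det(Sigma - λI) = λ² - trace · λ + det = 0.
  trace = 7 + 2 = 9, det = 7·2 - (3)² = 5.
Step 2 — discriminant:
  Δ = trace² - 4·det = 81 - 20 = 61.
Step 3 — eigenvalues:
  λ = (trace ± √Δ)/2 = (9 ± 7.8102)/2,
  λ_1 = 8.4051,  λ_2 = 0.5949.

Step 4 — unit eigenvector for λ_1: solve (Sigma - λ_1 I)v = 0. First row:
  (7 - 8.4051)·v_x + (3)·v_y = 0, i.e. (-1.4051)·v_x + (3)·v_y = 0,
  so v ∝ (b, λ_1 - a) = (3, 1.4051) = u.
  ||u|| = √((3)² + (1.4051)²) = √(10.9744) ≈ 3.3128,
  v_1 = u/||u|| ≈ (0.9056, 0.4242) (||v_1|| = 1).

λ_1 = 8.4051,  λ_2 = 0.5949;  v_1 ≈ (0.9056, 0.4242)


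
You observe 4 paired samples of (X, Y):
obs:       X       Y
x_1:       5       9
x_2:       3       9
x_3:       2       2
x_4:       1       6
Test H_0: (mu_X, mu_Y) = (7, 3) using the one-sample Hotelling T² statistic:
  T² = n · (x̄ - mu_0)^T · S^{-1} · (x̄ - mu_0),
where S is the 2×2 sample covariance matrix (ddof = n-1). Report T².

Step 1 — sample mean vector:
  mean(X) = (5 + 3 + 2 + 1) / 4 = 11/4 = 2.75
  mean(Y) = (9 + 9 + 2 + 6) / 4 = 26/4 = 6.5
  x̄ = (2.75, 6.5),  deviation x̄ - mu_0 = (2.75, 6.5) - (7, 3) = (-4.25, 3.5).

Step 2 — sample covariance matrix, S[i,j] = (1/(n-1)) · Σ_k (x_{k,i} - mean_i) · (x_{k,j} - mean_j), divisor n-1 = 3:
  S[X,X] = ((2.25)·(2.25) + (0.25)·(0.25) + (-0.75)·(-0.75) + (-1.75)·(-1.75)) / 3 = 8.75/3 = 2.9167
  S[X,Y] = ((2.25)·(2.5) + (0.25)·(2.5) + (-0.75)·(-4.5) + (-1.75)·(-0.5)) / 3 = 10.5/3 = 3.5
  S[Y,Y] = ((2.5)·(2.5) + (2.5)·(2.5) + (-4.5)·(-4.5) + (-0.5)·(-0.5)) / 3 = 33/3 = 11
  S = [[2.9167, 3.5],
 [3.5, 11]].

Step 3 — invert S. det(S) = 2.9167·11 - (3.5)² = 19.8333.
  S^{-1} = (1/det) · [[d, -b], [-b, a]] = [[0.5546, -0.1765],
 [-0.1765, 0.1471]].

Step 4 — quadratic form (x̄ - mu_0)^T · S^{-1} · (x̄ - mu_0):
  S^{-1} · (x̄ - mu_0) = (-2.9748, 1.2647),
  (x̄ - mu_0)^T · [...] = (-4.25)·(-2.9748) + (3.5)·(1.2647) = 17.0693.

Step 5 — scale by n: T² = 4 · 17.0693 = 68.2773.

T² ≈ 68.2773


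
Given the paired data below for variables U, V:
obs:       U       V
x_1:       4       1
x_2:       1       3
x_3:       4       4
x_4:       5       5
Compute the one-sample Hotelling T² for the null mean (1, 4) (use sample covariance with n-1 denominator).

Step 1 — sample mean vector:
  mean(U) = (4 + 1 + 4 + 5) / 4 = 14/4 = 3.5
  mean(V) = (1 + 3 + 4 + 5) / 4 = 13/4 = 3.25
  x̄ = (3.5, 3.25),  deviation x̄ - mu_0 = (3.5, 3.25) - (1, 4) = (2.5, -0.75).

Step 2 — sample covariance matrix, S[i,j] = (1/(n-1)) · Σ_k (x_{k,i} - mean_i) · (x_{k,j} - mean_j), divisor n-1 = 3:
  S[U,U] = ((0.5)·(0.5) + (-2.5)·(-2.5) + (0.5)·(0.5) + (1.5)·(1.5)) / 3 = 9/3 = 3
  S[U,V] = ((0.5)·(-2.25) + (-2.5)·(-0.25) + (0.5)·(0.75) + (1.5)·(1.75)) / 3 = 2.5/3 = 0.8333
  S[V,V] = ((-2.25)·(-2.25) + (-0.25)·(-0.25) + (0.75)·(0.75) + (1.75)·(1.75)) / 3 = 8.75/3 = 2.9167
  S = [[3, 0.8333],
 [0.8333, 2.9167]].

Step 3 — invert S. det(S) = 3·2.9167 - (0.8333)² = 8.0556.
  S^{-1} = (1/det) · [[d, -b], [-b, a]] = [[0.3621, -0.1034],
 [-0.1034, 0.3724]].

Step 4 — quadratic form (x̄ - mu_0)^T · S^{-1} · (x̄ - mu_0):
  S^{-1} · (x̄ - mu_0) = (0.9828, -0.5379),
  (x̄ - mu_0)^T · [...] = (2.5)·(0.9828) + (-0.75)·(-0.5379) = 2.8603.

Step 5 — scale by n: T² = 4 · 2.8603 = 11.4414.

T² ≈ 11.4414


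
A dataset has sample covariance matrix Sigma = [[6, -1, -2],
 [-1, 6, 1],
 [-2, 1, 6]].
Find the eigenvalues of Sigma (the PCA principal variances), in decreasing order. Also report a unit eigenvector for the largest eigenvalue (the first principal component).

Step 1 — characteristic polynomial p(λ) = det(λI - Sigma) = λ³ - tr·λ² + c_1·λ - det, where tr = trace, c_1 = sum of the principal 2×2 minors, det = det(Sigma):
  tr = 6 + 6 + 6 = 18,
  c_1 = (6·6 - (-1)²) + (6·6 - (-2)²) + (6·6 - (1)²) = 35 + 32 + 35 = 102,
  det = 6·(6·6 - (1)²) - (-1)·((-1)·6 - (1)·(-2)) + (-2)·((-1)·(1) - 6·(-2)) = 6·(35) - (-1)·(-4) + (-2)·(11) = 184.
  So p(λ) = λ³ - 18λ² + 102λ - 184.
Step 2 — look for an integer root (rational root theorem: any rational root is an integer divisor of 184). Testing λ = 4:
  p(4) = 64 - 288 + 408 - 184 = 0  ✓
  Dividing out (λ - 4): p(λ) = (λ - 4)(λ² - 14λ + 46).
Step 3 — remaining eigenvalues from the quadratic λ² - 14λ + 46 = 0:
  Δ = 14² - 4·46 = 196 - 184 = 12,  λ = (14 ± √12)/2 = (14 ± 3.4641)/2 ≈ 8.7321 or 5.2679.
  Sorted: λ_1 = 8.7321,  λ_2 = 5.2679,  λ_3 = 4  (check: sum = 18 = tr ✓).

Step 4 — unit eigenvector for λ_1 ≈ 8.7321: v spans the null space of (Sigma - λ_1 I), whose rows are
  r_1 = (-2.7321, -1, -2),  r_2 = (-1, -2.7321, 1),  r_3 = (-2, 1, -2.7321).
  v is orthogonal to every row, so take v ∝ r_1 × r_2 = ((-1)·(1) - (-2)·(-2.7321), (-2)·(-1) - (-2.7321)·(1), (-2.7321)·(-2.7321) - (-1)·(-1)) ≈ (-6.4641, 4.7321, 6.4641).
  Rescale (multiply by -1 so the first nonzero entry is positive): u = (6.4641, -4.7321, -6.4641).
  ||u|| = √((6.4641)² + (-4.7321)² + (-6.4641)²) = √(105.9615) ≈ 10.2938,  v_1 = u/||u|| ≈ (0.628, -0.4597, -0.628) (||v_1|| = 1).

λ_1 = 8.7321,  λ_2 = 5.2679,  λ_3 = 4;  v_1 ≈ (0.628, -0.4597, -0.628)
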